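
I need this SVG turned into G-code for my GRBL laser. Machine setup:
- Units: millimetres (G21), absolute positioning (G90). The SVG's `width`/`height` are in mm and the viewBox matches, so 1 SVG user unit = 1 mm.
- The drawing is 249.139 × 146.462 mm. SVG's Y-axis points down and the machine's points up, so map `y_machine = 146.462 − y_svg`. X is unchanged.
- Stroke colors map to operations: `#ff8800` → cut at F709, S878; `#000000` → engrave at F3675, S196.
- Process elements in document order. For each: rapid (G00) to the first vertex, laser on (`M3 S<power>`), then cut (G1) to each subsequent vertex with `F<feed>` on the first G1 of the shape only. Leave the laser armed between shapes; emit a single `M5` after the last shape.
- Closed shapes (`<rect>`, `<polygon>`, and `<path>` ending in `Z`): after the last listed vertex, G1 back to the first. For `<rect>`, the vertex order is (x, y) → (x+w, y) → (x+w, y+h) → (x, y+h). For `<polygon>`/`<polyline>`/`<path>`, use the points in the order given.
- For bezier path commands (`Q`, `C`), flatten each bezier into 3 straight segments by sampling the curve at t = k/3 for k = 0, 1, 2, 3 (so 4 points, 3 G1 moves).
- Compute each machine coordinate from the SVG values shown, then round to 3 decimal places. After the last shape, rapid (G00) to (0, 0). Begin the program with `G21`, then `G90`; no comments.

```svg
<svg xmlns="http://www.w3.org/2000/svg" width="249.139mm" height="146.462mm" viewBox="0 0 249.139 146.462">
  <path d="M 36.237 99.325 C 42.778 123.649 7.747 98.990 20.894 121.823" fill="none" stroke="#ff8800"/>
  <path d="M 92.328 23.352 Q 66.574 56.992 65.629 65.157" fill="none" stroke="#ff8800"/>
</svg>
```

G21
G90
G00 X36.237 Y47.137
M3 S878
G1 X32.245 Y35.568 F709
G1 X20.482 Y35.214
G1 X20.894 Y24.639
G00 X92.328 Y123.110
M3 S878
G1 X77.915 Y103.514 F709
G1 X69.016 Y89.579
G1 X65.629 Y81.305
M5
G00 X0.000 Y0.000

viewBox `0 0 249.139 146.462` with mm width/height → 1 unit = 1 mm. Flip: y_m = 146.462 − y_svg.

**Shape 1** — `<path>` cubic bezier, stroke `#ff8800` → cut (S878, F709). Control points (SVG): P0=(36.237,99.325), P1=(42.778,123.649), P2=(7.747,98.990), P3=(20.894,121.823); sampled at t=k/3. Machine vertices: (36.237,47.137) → (32.245,35.568) → (20.482,35.214) → (20.894,24.639). Open path.

**Shape 2** — `<path>` quadratic bezier, stroke `#ff8800` → cut (S878, F709). Control points (SVG): P0=(92.328,23.352), P1=(66.574,56.992), P2=(65.629,65.157); sampled at t=k/3. Machine vertices: (92.328,123.110) → (77.915,103.514) → (69.016,89.579) → (65.629,81.305). Open path.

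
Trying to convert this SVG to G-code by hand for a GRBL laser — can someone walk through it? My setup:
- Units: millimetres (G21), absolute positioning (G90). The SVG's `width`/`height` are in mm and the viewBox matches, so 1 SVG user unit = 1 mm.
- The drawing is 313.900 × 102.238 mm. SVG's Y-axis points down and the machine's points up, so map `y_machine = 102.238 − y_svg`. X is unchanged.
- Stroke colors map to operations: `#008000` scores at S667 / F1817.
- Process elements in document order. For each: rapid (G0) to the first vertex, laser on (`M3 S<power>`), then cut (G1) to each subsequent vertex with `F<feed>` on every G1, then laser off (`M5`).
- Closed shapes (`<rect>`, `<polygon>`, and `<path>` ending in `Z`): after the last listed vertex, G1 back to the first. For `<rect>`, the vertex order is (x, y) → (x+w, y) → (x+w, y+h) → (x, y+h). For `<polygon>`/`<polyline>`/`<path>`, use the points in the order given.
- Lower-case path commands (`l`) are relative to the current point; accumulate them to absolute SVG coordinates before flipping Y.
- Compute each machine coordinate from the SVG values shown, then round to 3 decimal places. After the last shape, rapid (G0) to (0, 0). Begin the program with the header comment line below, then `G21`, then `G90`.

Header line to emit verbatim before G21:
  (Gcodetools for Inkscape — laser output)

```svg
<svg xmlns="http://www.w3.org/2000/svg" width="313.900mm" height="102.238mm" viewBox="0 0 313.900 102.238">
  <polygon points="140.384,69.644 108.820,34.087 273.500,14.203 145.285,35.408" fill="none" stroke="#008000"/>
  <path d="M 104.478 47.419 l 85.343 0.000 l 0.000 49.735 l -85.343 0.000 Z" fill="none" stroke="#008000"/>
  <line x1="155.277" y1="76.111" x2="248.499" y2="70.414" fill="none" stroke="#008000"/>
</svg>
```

1 u = 1 mm; y_m = 102.238 − y.

[1] `<polygon>` closed polygon, #008000→score S667 F1817: (140.384,32.594) → (108.820,68.151) → (273.500,88.035) → (145.285,66.830) → (140.384,32.594) (closed)

[2] `<path>` rectangle, #008000→score S667 F1817: (104.478,54.819) → (189.821,54.819) → (189.821,5.084) → (104.478,5.084) → (104.478,54.819) (closed)

[3] `<line>` line segment, #008000→score S667 F1817: (155.277,26.127) → (248.499,31.824)

(Gcodetools for Inkscape — laser output)
G21
G90
G0 X140.384 Y32.594
M3 S667
G1 X108.820 Y68.151 F1817
G1 X273.500 Y88.035 F1817
G1 X145.285 Y66.830 F1817
G1 X140.384 Y32.594 F1817
M5
G0 X104.478 Y54.819
M3 S667
G1 X189.821 Y54.819 F1817
G1 X189.821 Y5.084 F1817
G1 X104.478 Y5.084 F1817
G1 X104.478 Y54.819 F1817
M5
G0 X155.277 Y26.127
M3 S667
G1 X248.499 Y31.824 F1817
M5
G0 X0.000 Y0.000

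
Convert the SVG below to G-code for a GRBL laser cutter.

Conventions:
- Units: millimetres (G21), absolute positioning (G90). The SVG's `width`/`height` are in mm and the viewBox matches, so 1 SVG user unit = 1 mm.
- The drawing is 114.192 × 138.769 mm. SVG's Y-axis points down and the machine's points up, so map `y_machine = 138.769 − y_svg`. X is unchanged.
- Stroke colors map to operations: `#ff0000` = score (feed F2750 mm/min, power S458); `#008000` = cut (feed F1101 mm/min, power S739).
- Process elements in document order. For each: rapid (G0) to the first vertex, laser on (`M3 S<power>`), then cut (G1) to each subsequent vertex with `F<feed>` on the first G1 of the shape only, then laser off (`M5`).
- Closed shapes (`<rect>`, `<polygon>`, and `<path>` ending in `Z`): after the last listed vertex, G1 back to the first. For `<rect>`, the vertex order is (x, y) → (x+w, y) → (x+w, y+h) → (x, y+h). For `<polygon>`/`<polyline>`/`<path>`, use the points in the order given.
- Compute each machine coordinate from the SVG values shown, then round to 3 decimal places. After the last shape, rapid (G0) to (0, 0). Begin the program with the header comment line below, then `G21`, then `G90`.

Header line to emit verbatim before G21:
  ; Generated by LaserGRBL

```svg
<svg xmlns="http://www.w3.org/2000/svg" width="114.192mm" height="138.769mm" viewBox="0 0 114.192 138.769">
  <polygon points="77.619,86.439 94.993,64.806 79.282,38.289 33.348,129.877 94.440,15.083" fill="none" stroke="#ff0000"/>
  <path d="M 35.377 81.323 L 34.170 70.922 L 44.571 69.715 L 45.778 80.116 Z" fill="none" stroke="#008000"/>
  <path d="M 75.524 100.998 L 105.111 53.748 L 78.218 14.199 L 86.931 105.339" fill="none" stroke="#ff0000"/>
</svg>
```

Since the viewBox matches the mm dimensions, user units are millimetres directly. The only transform is the Y-flip y_m = 138.769 − y_svg.

Shape 1 is a closed polygon drawn with `<polygon>`. Its stroke #ff0000 means score at S458, F2750. After flipping Y the toolpath is (77.619,52.330) → (94.993,73.963) → (79.282,100.480) → (33.348,8.892) → (94.440,123.686) → (77.619,52.330), returning to the start.

Shape 2 is a regular polygon drawn with `<path>`. Its stroke #008000 means cut at S739, F1101. After flipping Y the toolpath is (35.377,57.446) → (34.170,67.847) → (44.571,69.054) → (45.778,58.653) → (35.377,57.446), returning to the start.

Shape 3 is a open polyline drawn with `<path>`. Its stroke #ff0000 means score at S458, F2750. After flipping Y the toolpath is (75.524,37.771) → (105.111,85.021) → (78.218,124.570) → (86.931,33.430).

; Generated by LaserGRBL
G21
G90
G0 X77.619 Y52.330
M3 S458
G1 X94.993 Y73.963 F2750
G1 X79.282 Y100.480
G1 X33.348 Y8.892
G1 X94.440 Y123.686
G1 X77.619 Y52.330
M5
G0 X35.377 Y57.446
M3 S739
G1 X34.170 Y67.847 F1101
G1 X44.571 Y69.054
G1 X45.778 Y58.653
G1 X35.377 Y57.446
M5
G0 X75.524 Y37.771
M3 S458
G1 X105.111 Y85.021 F2750
G1 X78.218 Y124.570
G1 X86.931 Y33.430
M5
G0 X0.000 Y0.000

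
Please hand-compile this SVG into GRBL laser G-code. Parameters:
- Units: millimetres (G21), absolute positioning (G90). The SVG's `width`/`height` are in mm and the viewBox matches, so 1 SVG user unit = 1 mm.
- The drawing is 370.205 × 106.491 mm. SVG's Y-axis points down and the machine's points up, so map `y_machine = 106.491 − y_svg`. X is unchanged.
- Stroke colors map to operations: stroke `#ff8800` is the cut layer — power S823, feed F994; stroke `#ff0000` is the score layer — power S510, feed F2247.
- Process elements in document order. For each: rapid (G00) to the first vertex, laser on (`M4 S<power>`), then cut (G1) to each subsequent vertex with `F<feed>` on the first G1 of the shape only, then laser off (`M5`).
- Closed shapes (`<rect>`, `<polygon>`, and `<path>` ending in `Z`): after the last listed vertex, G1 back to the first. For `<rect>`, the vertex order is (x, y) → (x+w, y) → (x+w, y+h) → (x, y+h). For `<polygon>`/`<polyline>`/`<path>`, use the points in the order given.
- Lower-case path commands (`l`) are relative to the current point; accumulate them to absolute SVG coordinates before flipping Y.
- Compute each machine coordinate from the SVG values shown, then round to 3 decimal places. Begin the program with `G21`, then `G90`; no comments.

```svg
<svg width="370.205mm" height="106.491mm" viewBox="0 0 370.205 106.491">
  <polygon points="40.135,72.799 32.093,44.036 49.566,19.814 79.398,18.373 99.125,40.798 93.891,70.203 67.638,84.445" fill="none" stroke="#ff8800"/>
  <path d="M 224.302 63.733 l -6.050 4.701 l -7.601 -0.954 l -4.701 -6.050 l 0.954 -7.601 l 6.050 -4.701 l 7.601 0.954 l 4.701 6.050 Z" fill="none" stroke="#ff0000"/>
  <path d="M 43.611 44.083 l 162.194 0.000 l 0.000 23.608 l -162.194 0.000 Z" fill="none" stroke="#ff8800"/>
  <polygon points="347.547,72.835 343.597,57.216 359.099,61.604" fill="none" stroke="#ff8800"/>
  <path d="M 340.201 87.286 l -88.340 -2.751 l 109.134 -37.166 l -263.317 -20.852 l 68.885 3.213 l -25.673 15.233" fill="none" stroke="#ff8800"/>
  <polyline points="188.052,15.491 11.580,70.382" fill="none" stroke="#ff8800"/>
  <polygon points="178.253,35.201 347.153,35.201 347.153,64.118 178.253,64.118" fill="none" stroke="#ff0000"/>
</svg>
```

G21
G90
G00 X40.135 Y33.692
M4 S823
G1 X32.093 Y62.455 F994
G1 X49.566 Y86.677
G1 X79.398 Y88.118
G1 X99.125 Y65.693
G1 X93.891 Y36.288
G1 X67.638 Y22.046
G1 X40.135 Y33.692
M5
G00 X224.302 Y42.758
M4 S510
G1 X218.252 Y38.057 F2247
G1 X210.651 Y39.011
G1 X205.950 Y45.061
G1 X206.904 Y52.662
G1 X212.954 Y57.363
G1 X220.555 Y56.409
G1 X225.256 Y50.359
G1 X224.302 Y42.758
M5
G00 X43.611 Y62.408
M4 S823
G1 X205.805 Y62.408 F994
G1 X205.805 Y38.800
G1 X43.611 Y38.800
G1 X43.611 Y62.408
M5
G00 X347.547 Y33.656
M4 S823
G1 X343.597 Y49.275 F994
G1 X359.099 Y44.887
G1 X347.547 Y33.656
M5
G00 X340.201 Y19.205
M4 S823
G1 X251.861 Y21.956 F994
G1 X360.995 Y59.122
G1 X97.678 Y79.974
G1 X166.563 Y76.761
G1 X140.890 Y61.528
M5
G00 X188.052 Y91.000
M4 S823
G1 X11.580 Y36.109 F994
M5
G00 X178.253 Y71.290
M4 S510
G1 X347.153 Y71.290 F2247
G1 X347.153 Y42.373
G1 X178.253 Y42.373
G1 X178.253 Y71.290
M5

viewBox `0 0 370.205 106.491` with mm width/height → 1 unit = 1 mm. Flip: y_m = 106.491 − y_svg.

**Shape 1** — `<polygon>` regular polygon, stroke `#ff8800` → cut (S823, F994). Machine vertices: (40.135,33.692) → (32.093,62.455) → (49.566,86.677) → (79.398,88.118) → (99.125,65.693) → (93.891,36.288) → (67.638,22.046) → (40.135,33.692). Closed: final G1 returns to the first vertex.

**Shape 2** — `<path>` regular polygon, stroke `#ff0000` → score (S510, F2247). Machine vertices: (224.302,42.758) → (218.252,38.057) → (210.651,39.011) → (205.950,45.061) → (206.904,52.662) → (212.954,57.363) → (220.555,56.409) → (225.256,50.359) → (224.302,42.758). Closed: final G1 returns to the first vertex.

**Shape 3** — `<path>` rectangle, stroke `#ff8800` → cut (S823, F994). Machine vertices: (43.611,62.408) → (205.805,62.408) → (205.805,38.800) → (43.611,38.800) → (43.611,62.408). Closed: final G1 returns to the first vertex.

**Shape 4** — `<polygon>` regular polygon, stroke `#ff8800` → cut (S823, F994). Machine vertices: (347.547,33.656) → (343.597,49.275) → (359.099,44.887) → (347.547,33.656). Closed: final G1 returns to the first vertex.

**Shape 5** — `<path>` open polyline, stroke `#ff8800` → cut (S823, F994). Machine vertices: (340.201,19.205) → (251.861,21.956) → (360.995,59.122) → (97.678,79.974) → (166.563,76.761) → (140.890,61.528). Open path.

**Shape 6** — `<polyline>` line segment, stroke `#ff8800` → cut (S823, F994). Machine vertices: (188.052,91.000) → (11.580,36.109). Open path.

**Shape 7** — `<polygon>` rectangle, stroke `#ff0000` → score (S510, F2247). Machine vertices: (178.253,71.290) → (347.153,71.290) → (347.153,42.373) → (178.253,42.373) → (178.253,71.290). Closed: final G1 returns to the first vertex.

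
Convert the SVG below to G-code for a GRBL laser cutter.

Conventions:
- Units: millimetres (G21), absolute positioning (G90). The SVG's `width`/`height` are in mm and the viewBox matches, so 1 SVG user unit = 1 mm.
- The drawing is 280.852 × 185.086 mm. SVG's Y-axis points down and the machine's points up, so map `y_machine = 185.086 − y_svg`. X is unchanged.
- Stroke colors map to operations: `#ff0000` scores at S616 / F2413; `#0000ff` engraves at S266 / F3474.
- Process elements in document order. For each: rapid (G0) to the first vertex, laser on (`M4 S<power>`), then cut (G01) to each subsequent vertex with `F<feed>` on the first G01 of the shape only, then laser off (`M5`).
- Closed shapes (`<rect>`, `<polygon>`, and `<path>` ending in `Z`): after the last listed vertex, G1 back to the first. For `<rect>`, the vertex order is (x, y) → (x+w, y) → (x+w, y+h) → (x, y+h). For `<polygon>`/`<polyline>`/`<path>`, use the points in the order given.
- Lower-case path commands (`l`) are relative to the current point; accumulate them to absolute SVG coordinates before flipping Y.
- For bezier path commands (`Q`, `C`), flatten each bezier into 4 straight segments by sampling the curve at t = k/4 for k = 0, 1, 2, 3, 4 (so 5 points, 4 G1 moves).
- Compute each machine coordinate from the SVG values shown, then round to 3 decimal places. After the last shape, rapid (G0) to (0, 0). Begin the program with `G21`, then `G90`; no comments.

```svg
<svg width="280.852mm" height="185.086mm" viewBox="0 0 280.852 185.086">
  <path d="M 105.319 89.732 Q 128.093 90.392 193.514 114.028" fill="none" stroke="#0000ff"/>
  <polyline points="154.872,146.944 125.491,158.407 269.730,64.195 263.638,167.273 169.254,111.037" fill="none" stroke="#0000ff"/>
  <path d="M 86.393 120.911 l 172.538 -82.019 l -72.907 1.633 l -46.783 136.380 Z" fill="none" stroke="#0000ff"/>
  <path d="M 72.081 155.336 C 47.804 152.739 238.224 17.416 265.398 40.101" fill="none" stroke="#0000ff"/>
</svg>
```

1 u = 1 mm; y_m = 185.086 − y.

[1] `<path>` quadratic bezier, #0000ff→engrave S266 F3474: (105.319,95.354) → (119.371,93.588) → (138.755,88.950) → (163.469,81.440) → (193.514,71.058)

[2] `<polyline>` open polyline, #0000ff→engrave S266 F3474: (154.872,38.142) → (125.491,26.679) → (269.730,120.891) → (263.638,17.813) → (169.254,74.049)

[3] `<path>` closed polygon, #0000ff→engrave S266 F3474: (86.393,64.175) → (258.931,146.194) → (186.024,144.561) → (139.241,8.181) → (86.393,64.175) (closed)

[4] `<path>` cubic bezier, #0000ff→engrave S266 F3474: (72.081,29.750) → (88.224,52.041) → (149.445,96.848) → (220.314,136.915) → (265.398,144.985)

G21
G90
G0 X105.319 Y95.354
M4 S266
G01 X119.371 Y93.588 F3474
G01 X138.755 Y88.950
G01 X163.469 Y81.440
G01 X193.514 Y71.058
M5
G0 X154.872 Y38.142
M4 S266
G01 X125.491 Y26.679 F3474
G01 X269.730 Y120.891
G01 X263.638 Y17.813
G01 X169.254 Y74.049
M5
G0 X86.393 Y64.175
M4 S266
G01 X258.931 Y146.194 F3474
G01 X186.024 Y144.561
G01 X139.241 Y8.181
G01 X86.393 Y64.175
M5
G0 X72.081 Y29.750
M4 S266
G01 X88.224 Y52.041 F3474
G01 X149.445 Y96.848
G01 X220.314 Y136.915
G01 X265.398 Y144.985
M5
G0 X0.000 Y0.000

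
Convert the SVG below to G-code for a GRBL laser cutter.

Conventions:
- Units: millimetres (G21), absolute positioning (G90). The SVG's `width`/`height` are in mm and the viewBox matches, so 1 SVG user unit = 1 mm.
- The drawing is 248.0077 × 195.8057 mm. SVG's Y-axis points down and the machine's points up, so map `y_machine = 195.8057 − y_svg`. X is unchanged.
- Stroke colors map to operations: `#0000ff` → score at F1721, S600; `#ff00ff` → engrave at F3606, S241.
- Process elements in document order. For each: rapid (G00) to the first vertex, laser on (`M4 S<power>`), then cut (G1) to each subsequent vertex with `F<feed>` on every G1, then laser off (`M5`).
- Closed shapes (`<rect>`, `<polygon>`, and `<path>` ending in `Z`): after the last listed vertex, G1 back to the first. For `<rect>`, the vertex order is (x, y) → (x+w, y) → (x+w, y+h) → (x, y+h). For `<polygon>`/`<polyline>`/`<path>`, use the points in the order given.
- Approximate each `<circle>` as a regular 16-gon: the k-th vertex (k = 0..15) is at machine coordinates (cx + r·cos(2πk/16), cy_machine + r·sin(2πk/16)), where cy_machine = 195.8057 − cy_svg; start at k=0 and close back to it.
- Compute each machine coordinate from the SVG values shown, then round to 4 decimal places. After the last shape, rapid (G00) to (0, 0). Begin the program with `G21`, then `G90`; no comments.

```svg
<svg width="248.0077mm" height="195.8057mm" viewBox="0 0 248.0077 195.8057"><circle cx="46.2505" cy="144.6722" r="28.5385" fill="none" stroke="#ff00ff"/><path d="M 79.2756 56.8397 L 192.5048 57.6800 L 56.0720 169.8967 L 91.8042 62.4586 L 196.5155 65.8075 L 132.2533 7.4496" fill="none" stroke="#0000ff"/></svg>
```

viewBox `0 0 248.0077 195.8057` with mm width/height → 1 unit = 1 mm. Flip: y_m = 195.8057 − y_svg.

**Shape 1** — `<circle>` circle, stroke `#ff00ff` → engrave (S241, F3606). Machine vertices: (74.7890,51.1335) → (72.6166,62.0547) → (66.4303,71.3133) → (57.1717,77.4996) → (46.2505,79.6720) → (35.3293,77.4996) → (26.0707,71.3133) → (19.8844,62.0547) → (17.7120,51.1335) → (19.8844,40.2123) → (26.0707,30.9537) → (35.3293,24.7674) → (46.2505,22.5950) → (57.1717,24.7674) → (66.4303,30.9537) → (72.6166,40.2123) → (74.7890,51.1335). Closed: final G1 returns to the first vertex.

**Shape 2** — `<path>` open polyline, stroke `#0000ff` → score (S600, F1721). Machine vertices: (79.2756,138.9660) → (192.5048,138.1257) → (56.0720,25.9090) → (91.8042,133.3471) → (196.5155,129.9982) → (132.2533,188.3561). Open path.

G21
G90
G00 X74.7890 Y51.1335
M4 S241
G1 X72.6166 Y62.0547 F3606
G1 X66.4303 Y71.3133 F3606
G1 X57.1717 Y77.4996 F3606
G1 X46.2505 Y79.6720 F3606
G1 X35.3293 Y77.4996 F3606
G1 X26.0707 Y71.3133 F3606
G1 X19.8844 Y62.0547 F3606
G1 X17.7120 Y51.1335 F3606
G1 X19.8844 Y40.2123 F3606
G1 X26.0707 Y30.9537 F3606
G1 X35.3293 Y24.7674 F3606
G1 X46.2505 Y22.5950 F3606
G1 X57.1717 Y24.7674 F3606
G1 X66.4303 Y30.9537 F3606
G1 X72.6166 Y40.2123 F3606
G1 X74.7890 Y51.1335 F3606
M5
G00 X79.2756 Y138.9660
M4 S600
G1 X192.5048 Y138.1257 F1721
G1 X56.0720 Y25.9090 F1721
G1 X91.8042 Y133.3471 F1721
G1 X196.5155 Y129.9982 F1721
G1 X132.2533 Y188.3561 F1721
M5
G00 X0.0000 Y0.0000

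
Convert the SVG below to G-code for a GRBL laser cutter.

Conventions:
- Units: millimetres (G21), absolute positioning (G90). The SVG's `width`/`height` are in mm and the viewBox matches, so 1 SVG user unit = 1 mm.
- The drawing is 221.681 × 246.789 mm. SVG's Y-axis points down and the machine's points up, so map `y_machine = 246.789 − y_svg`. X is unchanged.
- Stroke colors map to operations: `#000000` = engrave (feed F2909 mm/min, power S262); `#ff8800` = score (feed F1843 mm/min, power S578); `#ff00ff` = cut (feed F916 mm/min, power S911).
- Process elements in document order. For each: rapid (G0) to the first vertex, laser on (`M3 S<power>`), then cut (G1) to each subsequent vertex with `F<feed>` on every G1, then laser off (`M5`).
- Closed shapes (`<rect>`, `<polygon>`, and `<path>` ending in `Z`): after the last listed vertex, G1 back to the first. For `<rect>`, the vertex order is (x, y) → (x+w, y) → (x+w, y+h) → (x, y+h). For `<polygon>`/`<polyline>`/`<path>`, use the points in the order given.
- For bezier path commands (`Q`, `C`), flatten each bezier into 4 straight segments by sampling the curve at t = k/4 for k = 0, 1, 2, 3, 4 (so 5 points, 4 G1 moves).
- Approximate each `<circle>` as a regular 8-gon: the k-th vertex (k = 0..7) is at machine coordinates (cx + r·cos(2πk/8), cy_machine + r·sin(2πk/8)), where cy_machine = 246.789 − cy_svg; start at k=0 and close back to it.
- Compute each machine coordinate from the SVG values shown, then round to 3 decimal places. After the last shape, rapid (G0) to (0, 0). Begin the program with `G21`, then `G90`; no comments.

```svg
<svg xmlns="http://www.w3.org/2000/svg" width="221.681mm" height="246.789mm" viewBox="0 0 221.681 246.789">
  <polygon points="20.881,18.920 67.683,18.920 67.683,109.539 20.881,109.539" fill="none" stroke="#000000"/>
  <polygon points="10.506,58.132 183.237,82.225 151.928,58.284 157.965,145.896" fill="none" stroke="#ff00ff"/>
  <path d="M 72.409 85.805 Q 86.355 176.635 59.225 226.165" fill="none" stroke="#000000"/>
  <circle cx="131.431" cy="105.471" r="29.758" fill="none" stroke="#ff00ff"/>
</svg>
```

G21
G90
G0 X20.881 Y227.869
M3 S262
G1 X67.683 Y227.869 F2909
G1 X67.683 Y137.250 F2909
G1 X20.881 Y137.250 F2909
G1 X20.881 Y227.869 F2909
M5
G0 X10.506 Y188.657
M3 S911
G1 X183.237 Y164.564 F916
G1 X151.928 Y188.505 F916
G1 X157.965 Y100.893 F916
G1 X10.506 Y188.657 F916
M5
G0 X72.409 Y160.984
M3 S262
G1 X76.815 Y118.150 F2909
G1 X76.086 Y80.479 F2909
G1 X70.223 Y47.970 F2909
G1 X59.225 Y20.624 F2909
M5
G0 X161.189 Y141.318
M3 S911
G1 X152.473 Y162.360 F916
G1 X131.431 Y171.076 F916
G1 X110.389 Y162.360 F916
G1 X101.673 Y141.318 F916
G1 X110.389 Y120.276 F916
G1 X131.431 Y111.560 F916
G1 X152.473 Y120.276 F916
G1 X161.189 Y141.318 F916
M5
G0 X0.000 Y0.000

Since the viewBox matches the mm dimensions, user units are millimetres directly. The only transform is the Y-flip y_m = 246.789 − y_svg.

Shape 1 is a rectangle drawn with `<polygon>`. Its stroke #000000 means engrave at S262, F2909. After flipping Y the toolpath is (20.881,227.869) → (67.683,227.869) → (67.683,137.250) → (20.881,137.250) → (20.881,227.869), returning to the start.

Shape 2 is a closed polygon drawn with `<polygon>`. Its stroke #ff00ff means cut at S911, F916. After flipping Y the toolpath is (10.506,188.657) → (183.237,164.564) → (151.928,188.505) → (157.965,100.893) → (10.506,188.657), returning to the start.

Shape 3 is a quadratic bezier drawn with `<path>`. Its stroke #000000 means engrave at S262, F2909. After flipping Y the toolpath is (72.409,160.984) → (76.815,118.150) → (76.086,80.479) → (70.223,47.970) → (59.225,20.624).

Shape 4 is a circle drawn with `<circle>`. Its stroke #ff00ff means cut at S911, F916. After flipping Y the toolpath is (161.189,141.318) → (152.473,162.360) → (131.431,171.076) → (110.389,162.360) → (101.673,141.318) → (110.389,120.276) → (131.431,111.560) → (152.473,120.276) → (161.189,141.318), returning to the start.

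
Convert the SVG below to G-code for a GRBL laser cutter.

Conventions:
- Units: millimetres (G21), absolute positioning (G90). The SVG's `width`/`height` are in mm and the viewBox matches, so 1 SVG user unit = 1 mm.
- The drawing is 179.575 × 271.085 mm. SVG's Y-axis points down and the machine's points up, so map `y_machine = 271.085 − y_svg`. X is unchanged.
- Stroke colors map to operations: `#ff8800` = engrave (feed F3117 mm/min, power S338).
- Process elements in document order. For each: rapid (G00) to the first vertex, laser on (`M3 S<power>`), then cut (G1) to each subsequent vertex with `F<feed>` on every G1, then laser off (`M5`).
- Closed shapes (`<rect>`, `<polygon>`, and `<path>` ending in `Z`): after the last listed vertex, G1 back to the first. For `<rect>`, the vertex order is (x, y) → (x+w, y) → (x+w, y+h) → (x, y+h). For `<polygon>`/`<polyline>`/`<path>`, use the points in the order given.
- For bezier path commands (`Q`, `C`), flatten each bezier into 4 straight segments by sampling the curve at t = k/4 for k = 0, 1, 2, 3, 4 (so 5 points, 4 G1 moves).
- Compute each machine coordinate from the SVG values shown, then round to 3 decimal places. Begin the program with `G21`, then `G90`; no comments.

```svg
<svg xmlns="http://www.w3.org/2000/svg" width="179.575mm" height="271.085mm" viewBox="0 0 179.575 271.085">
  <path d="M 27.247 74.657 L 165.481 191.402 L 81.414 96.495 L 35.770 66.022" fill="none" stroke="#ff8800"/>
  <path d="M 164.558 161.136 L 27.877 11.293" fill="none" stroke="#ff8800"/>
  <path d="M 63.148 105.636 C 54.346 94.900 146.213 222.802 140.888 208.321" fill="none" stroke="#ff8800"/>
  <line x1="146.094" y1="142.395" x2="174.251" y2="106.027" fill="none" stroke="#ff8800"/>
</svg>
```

G21
G90
G00 X27.247 Y196.428
M3 S338
G1 X165.481 Y79.683 F3117
G1 X81.414 Y174.590 F3117
G1 X35.770 Y205.063 F3117
M5
G00 X164.558 Y109.949
M3 S338
G1 X27.877 Y259.792 F3117
M5
G00 X63.148 Y165.449
M3 S338
G1 X72.330 Y151.897 F3117
G1 X100.714 Y112.702 F3117
G1 X129.750 Y74.209 F3117
G1 X140.888 Y62.764 F3117
M5
G00 X146.094 Y128.690
M3 S338
G1 X174.251 Y165.058 F3117
M5

Since the viewBox matches the mm dimensions, user units are millimetres directly. The only transform is the Y-flip y_m = 271.085 − y_svg.

Shape 1 is a open polyline drawn with `<path>`. Its stroke #ff8800 means engrave at S338, F3117. After flipping Y the toolpath is (27.247,196.428) → (165.481,79.683) → (81.414,174.590) → (35.770,205.063).

Shape 2 is a line segment drawn with `<path>`. Its stroke #ff8800 means engrave at S338, F3117. After flipping Y the toolpath is (164.558,109.949) → (27.877,259.792).

Shape 3 is a cubic bezier drawn with `<path>`. Its stroke #ff8800 means engrave at S338, F3117. After flipping Y the toolpath is (63.148,165.449) → (72.330,151.897) → (100.714,112.702) → (129.750,74.209) → (140.888,62.764).

Shape 4 is a line segment drawn with `<line>`. Its stroke #ff8800 means engrave at S338, F3117. After flipping Y the toolpath is (146.094,128.690) → (174.251,165.058).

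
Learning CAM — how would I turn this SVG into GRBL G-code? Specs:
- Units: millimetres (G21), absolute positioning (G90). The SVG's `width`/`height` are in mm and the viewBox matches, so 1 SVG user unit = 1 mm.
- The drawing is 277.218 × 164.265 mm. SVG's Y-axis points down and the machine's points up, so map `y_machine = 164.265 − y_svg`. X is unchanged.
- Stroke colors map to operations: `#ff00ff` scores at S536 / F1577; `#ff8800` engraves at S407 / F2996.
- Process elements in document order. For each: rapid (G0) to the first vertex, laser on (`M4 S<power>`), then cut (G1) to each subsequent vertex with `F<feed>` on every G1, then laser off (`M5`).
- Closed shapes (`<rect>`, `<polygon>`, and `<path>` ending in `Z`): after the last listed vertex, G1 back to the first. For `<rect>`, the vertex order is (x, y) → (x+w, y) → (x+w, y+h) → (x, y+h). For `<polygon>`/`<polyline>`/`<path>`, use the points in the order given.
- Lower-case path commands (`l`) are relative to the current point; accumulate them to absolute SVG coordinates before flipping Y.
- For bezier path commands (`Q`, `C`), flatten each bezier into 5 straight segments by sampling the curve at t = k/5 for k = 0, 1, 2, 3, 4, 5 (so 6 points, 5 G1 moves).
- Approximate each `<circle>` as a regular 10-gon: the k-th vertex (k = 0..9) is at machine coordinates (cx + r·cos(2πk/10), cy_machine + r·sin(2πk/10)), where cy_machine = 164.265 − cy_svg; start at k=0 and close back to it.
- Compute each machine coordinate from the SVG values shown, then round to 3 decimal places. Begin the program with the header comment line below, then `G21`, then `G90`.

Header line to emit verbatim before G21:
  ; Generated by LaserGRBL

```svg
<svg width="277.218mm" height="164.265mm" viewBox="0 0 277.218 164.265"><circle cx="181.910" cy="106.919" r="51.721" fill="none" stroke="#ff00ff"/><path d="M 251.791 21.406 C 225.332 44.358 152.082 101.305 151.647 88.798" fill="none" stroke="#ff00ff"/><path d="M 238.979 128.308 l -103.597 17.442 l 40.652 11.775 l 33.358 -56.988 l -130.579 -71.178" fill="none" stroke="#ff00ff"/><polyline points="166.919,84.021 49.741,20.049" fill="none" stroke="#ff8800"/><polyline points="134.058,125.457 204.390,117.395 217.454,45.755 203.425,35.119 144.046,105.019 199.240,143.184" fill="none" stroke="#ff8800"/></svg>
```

; Generated by LaserGRBL
G21
G90
G0 X233.631 Y57.346
M4 S536
G1 X223.753 Y87.747 F1577
G1 X197.893 Y106.536 F1577
G1 X165.927 Y106.536 F1577
G1 X140.067 Y87.747 F1577
G1 X130.189 Y57.346 F1577
G1 X140.067 Y26.945 F1577
G1 X165.927 Y8.156 F1577
G1 X197.893 Y8.156 F1577
G1 X223.753 Y26.945 F1577
G1 X233.631 Y57.346 F1577
M5
G0 X251.791 Y142.859
M4 S536
G1 X231.258 Y125.836 F1577
G1 X205.235 Y105.620 F1577
G1 X179.465 Y87.176 F1577
G1 X159.689 Y75.470 F1577
G1 X151.647 Y75.467 F1577
M5
G0 X238.979 Y35.957
M4 S536
G1 X135.382 Y18.515 F1577
G1 X176.034 Y6.740 F1577
G1 X209.392 Y63.728 F1577
G1 X78.813 Y134.906 F1577
M5
G0 X166.919 Y80.244
M4 S407
G1 X49.741 Y144.216 F2996
M5
G0 X134.058 Y38.808
M4 S407
G1 X204.390 Y46.870 F2996
G1 X217.454 Y118.510 F2996
G1 X203.425 Y129.146 F2996
G1 X144.046 Y59.246 F2996
G1 X199.240 Y21.081 F2996
M5

Since the viewBox matches the mm dimensions, user units are millimetres directly. The only transform is the Y-flip y_m = 164.265 − y_svg.

Shape 1 is a circle drawn with `<circle>`. Its stroke #ff00ff means score at S536, F1577. After flipping Y the toolpath is (233.631,57.346) → (223.753,87.747) → (197.893,106.536) → (165.927,106.536) → (140.067,87.747) → (130.189,57.346) → (140.067,26.945) → (165.927,8.156) → (197.893,8.156) → (223.753,26.945) → (233.631,57.346), returning to the start.

Shape 2 is a cubic bezier drawn with `<path>`. Its stroke #ff00ff means score at S536, F1577. After flipping Y the toolpath is (251.791,142.859) → (231.258,125.836) → (205.235,105.620) → (179.465,87.176) → (159.689,75.470) → (151.647,75.467).

Shape 3 is a open polyline drawn with `<path>`. Its stroke #ff00ff means score at S536, F1577. After flipping Y the toolpath is (238.979,35.957) → (135.382,18.515) → (176.034,6.740) → (209.392,63.728) → (78.813,134.906).

Shape 4 is a line segment drawn with `<polyline>`. Its stroke #ff8800 means engrave at S407, F2996. After flipping Y the toolpath is (166.919,80.244) → (49.741,144.216).

Shape 5 is a open polyline drawn with `<polyline>`. Its stroke #ff8800 means engrave at S407, F2996. After flipping Y the toolpath is (134.058,38.808) → (204.390,46.870) → (217.454,118.510) → (203.425,129.146) → (144.046,59.246) → (199.240,21.081).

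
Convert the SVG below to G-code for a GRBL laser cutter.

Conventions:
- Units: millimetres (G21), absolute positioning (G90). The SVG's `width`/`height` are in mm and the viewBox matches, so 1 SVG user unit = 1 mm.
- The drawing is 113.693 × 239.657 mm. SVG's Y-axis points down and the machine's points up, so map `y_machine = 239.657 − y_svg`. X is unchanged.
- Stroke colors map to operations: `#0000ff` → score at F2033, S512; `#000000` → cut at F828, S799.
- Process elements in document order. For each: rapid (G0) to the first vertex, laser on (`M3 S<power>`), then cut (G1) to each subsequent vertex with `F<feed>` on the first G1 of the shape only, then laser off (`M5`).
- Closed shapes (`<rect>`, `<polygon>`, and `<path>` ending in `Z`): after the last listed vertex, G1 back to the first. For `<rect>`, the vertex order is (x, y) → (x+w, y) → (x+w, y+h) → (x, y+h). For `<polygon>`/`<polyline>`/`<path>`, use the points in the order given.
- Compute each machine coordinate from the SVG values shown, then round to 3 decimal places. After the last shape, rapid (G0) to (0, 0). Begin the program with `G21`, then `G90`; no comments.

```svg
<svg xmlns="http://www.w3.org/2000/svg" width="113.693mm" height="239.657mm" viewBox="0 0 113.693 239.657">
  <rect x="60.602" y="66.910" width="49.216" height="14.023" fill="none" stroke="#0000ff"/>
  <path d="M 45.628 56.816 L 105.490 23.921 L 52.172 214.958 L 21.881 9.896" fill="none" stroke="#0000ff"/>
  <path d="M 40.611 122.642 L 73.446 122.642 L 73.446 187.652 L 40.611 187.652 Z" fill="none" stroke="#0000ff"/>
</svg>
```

Since the viewBox matches the mm dimensions, user units are millimetres directly. The only transform is the Y-flip y_m = 239.657 − y_svg.

Shape 1 is a rectangle drawn with `<rect>`. Its stroke #0000ff means score at S512, F2033. After flipping Y the toolpath is (60.602,172.747) → (109.818,172.747) → (109.818,158.724) → (60.602,158.724) → (60.602,172.747), returning to the start.

Shape 2 is a open polyline drawn with `<path>`. Its stroke #0000ff means score at S512, F2033. After flipping Y the toolpath is (45.628,182.841) → (105.490,215.736) → (52.172,24.699) → (21.881,229.761).

Shape 3 is a rectangle drawn with `<path>`. Its stroke #0000ff means score at S512, F2033. After flipping Y the toolpath is (40.611,117.015) → (73.446,117.015) → (73.446,52.005) → (40.611,52.005) → (40.611,117.015), returning to the start.

G21
G90
G0 X60.602 Y172.747
M3 S512
G1 X109.818 Y172.747 F2033
G1 X109.818 Y158.724
G1 X60.602 Y158.724
G1 X60.602 Y172.747
M5
G0 X45.628 Y182.841
M3 S512
G1 X105.490 Y215.736 F2033
G1 X52.172 Y24.699
G1 X21.881 Y229.761
M5
G0 X40.611 Y117.015
M3 S512
G1 X73.446 Y117.015 F2033
G1 X73.446 Y52.005
G1 X40.611 Y52.005
G1 X40.611 Y117.015
M5
G0 X0.000 Y0.000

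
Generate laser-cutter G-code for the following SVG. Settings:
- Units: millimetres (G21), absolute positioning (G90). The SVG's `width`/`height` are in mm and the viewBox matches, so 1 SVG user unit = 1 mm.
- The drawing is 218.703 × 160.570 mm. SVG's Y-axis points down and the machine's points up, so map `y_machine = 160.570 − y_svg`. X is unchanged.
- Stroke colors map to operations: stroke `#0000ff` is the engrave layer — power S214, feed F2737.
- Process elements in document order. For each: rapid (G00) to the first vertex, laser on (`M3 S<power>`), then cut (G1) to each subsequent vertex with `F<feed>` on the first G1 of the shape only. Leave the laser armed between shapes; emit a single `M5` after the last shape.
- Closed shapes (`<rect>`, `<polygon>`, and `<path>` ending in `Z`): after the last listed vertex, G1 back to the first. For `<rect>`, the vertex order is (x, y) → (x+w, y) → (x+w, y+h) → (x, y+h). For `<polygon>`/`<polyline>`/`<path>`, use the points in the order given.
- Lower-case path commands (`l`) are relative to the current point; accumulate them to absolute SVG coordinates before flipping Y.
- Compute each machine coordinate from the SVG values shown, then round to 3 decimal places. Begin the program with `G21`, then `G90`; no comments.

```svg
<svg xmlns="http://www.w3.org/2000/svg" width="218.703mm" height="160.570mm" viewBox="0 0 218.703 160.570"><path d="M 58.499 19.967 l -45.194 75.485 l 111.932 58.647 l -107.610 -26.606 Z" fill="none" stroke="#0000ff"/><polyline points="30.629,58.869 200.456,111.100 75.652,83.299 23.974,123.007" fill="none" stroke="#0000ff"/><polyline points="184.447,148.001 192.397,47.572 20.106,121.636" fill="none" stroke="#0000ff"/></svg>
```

viewBox `0 0 218.703 160.570` with mm width/height → 1 unit = 1 mm. Flip: y_m = 160.570 − y_svg.

**Shape 1** — `<path>` closed polygon, stroke `#0000ff` → engrave (S214, F2737). Machine vertices: (58.499,140.603) → (13.305,65.118) → (125.237,6.471) → (17.627,33.077) → (58.499,140.603). Closed: final G1 returns to the first vertex.

**Shape 2** — `<polyline>` open polyline, stroke `#0000ff` → engrave (S214, F2737). Machine vertices: (30.629,101.701) → (200.456,49.470) → (75.652,77.271) → (23.974,37.563). Open path.

**Shape 3** — `<polyline>` open polyline, stroke `#0000ff` → engrave (S214, F2737). Machine vertices: (184.447,12.569) → (192.397,112.998) → (20.106,38.934). Open path.

G21
G90
G00 X58.499 Y140.603
M3 S214
G1 X13.305 Y65.118 F2737
G1 X125.237 Y6.471
G1 X17.627 Y33.077
G1 X58.499 Y140.603
G00 X30.629 Y101.701
M3 S214
G1 X200.456 Y49.470 F2737
G1 X75.652 Y77.271
G1 X23.974 Y37.563
G00 X184.447 Y12.569
M3 S214
G1 X192.397 Y112.998 F2737
G1 X20.106 Y38.934
M5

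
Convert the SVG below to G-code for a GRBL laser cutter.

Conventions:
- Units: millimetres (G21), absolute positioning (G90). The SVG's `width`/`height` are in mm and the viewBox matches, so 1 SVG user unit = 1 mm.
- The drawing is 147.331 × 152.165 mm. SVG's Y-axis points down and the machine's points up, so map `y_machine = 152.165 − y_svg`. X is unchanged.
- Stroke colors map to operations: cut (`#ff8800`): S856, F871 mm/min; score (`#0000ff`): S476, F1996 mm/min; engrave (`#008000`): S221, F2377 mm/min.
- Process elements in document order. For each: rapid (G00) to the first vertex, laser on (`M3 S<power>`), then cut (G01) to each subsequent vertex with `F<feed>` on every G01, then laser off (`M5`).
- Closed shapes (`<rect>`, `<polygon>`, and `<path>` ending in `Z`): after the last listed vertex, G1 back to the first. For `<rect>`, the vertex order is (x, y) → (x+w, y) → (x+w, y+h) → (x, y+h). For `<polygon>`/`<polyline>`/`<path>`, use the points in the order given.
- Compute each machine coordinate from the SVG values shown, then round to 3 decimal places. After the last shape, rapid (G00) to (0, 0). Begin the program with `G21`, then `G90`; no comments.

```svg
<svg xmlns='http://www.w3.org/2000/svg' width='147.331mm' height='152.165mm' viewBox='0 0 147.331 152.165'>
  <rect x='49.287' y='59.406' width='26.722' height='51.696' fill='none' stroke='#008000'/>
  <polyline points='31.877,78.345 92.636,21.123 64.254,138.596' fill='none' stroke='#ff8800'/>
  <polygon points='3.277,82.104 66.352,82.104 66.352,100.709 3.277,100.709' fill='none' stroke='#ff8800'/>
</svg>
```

G21
G90
G00 X49.287 Y92.759
M3 S221
G01 X76.009 Y92.759 F2377
G01 X76.009 Y41.063 F2377
G01 X49.287 Y41.063 F2377
G01 X49.287 Y92.759 F2377
M5
G00 X31.877 Y73.820
M3 S856
G01 X92.636 Y131.042 F871
G01 X64.254 Y13.569 F871
M5
G00 X3.277 Y70.061
M3 S856
G01 X66.352 Y70.061 F871
G01 X66.352 Y51.456 F871
G01 X3.277 Y51.456 F871
G01 X3.277 Y70.061 F871
M5
G00 X0.000 Y0.000

1 u = 1 mm; y_m = 152.165 − y.

[1] `<rect>` rectangle, #008000→engrave S221 F2377: (49.287,92.759) → (76.009,92.759) → (76.009,41.063) → (49.287,41.063) → (49.287,92.759) (closed)

[2] `<polyline>` open polyline, #ff8800→cut S856 F871: (31.877,73.820) → (92.636,131.042) → (64.254,13.569)

[3] `<polygon>` rectangle, #ff8800→cut S856 F871: (3.277,70.061) → (66.352,70.061) → (66.352,51.456) → (3.277,51.456) → (3.277,70.061) (closed)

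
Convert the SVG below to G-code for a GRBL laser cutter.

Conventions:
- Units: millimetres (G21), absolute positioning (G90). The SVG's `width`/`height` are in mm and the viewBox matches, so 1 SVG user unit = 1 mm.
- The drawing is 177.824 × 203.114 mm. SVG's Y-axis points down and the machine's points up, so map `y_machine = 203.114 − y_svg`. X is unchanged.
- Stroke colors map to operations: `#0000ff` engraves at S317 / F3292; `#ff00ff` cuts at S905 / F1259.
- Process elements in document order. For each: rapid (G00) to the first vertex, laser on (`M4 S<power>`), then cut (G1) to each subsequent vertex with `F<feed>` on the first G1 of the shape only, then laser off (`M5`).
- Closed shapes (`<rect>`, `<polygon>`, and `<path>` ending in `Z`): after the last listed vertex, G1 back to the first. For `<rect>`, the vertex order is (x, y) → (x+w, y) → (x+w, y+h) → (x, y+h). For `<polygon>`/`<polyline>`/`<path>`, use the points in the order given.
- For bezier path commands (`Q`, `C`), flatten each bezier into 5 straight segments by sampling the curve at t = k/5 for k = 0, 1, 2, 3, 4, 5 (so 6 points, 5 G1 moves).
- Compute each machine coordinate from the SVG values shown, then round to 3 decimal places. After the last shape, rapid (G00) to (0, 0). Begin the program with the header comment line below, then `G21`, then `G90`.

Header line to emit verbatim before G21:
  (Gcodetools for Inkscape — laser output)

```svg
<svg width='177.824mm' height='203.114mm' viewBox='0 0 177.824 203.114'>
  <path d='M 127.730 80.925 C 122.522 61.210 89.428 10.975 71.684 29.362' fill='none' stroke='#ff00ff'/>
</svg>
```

(Gcodetools for Inkscape — laser output)
G21
G90
G00 X127.730 Y122.189
M4 S905
G1 X121.605 Y136.887 F1259
G1 X110.862 Y154.152
G1 X97.578 Y169.223
G1 X83.827 Y177.343
G1 X71.684 Y173.752
M5
G00 X0.000 Y0.000

viewBox `0 0 177.824 203.114` with mm width/height → 1 unit = 1 mm. Flip: y_m = 203.114 − y_svg.

**Shape 1** — `<path>` cubic bezier, stroke `#ff00ff` → cut (S905, F1259). Control points (SVG): P0=(127.730,80.925), P1=(122.522,61.210), P2=(89.428,10.975), P3=(71.684,29.362); sampled at t=k/5. Machine vertices: (127.730,122.189) → (121.605,136.887) → (110.862,154.152) → (97.578,169.223) → (83.827,177.343) → (71.684,173.752). Open path.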